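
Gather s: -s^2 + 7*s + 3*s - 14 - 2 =-s^2 + 10*s - 16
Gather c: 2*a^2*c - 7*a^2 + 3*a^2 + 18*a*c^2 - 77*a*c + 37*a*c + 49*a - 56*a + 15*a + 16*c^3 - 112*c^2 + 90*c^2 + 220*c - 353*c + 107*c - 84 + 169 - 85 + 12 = -4*a^2 + 8*a + 16*c^3 + c^2*(18*a - 22) + c*(2*a^2 - 40*a - 26) + 12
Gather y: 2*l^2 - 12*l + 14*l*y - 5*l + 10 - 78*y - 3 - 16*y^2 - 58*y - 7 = 2*l^2 - 17*l - 16*y^2 + y*(14*l - 136)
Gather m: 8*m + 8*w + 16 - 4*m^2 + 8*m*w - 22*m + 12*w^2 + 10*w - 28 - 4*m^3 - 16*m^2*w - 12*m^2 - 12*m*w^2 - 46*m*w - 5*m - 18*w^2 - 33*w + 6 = -4*m^3 + m^2*(-16*w - 16) + m*(-12*w^2 - 38*w - 19) - 6*w^2 - 15*w - 6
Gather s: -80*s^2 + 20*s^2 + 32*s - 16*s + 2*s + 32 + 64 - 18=-60*s^2 + 18*s + 78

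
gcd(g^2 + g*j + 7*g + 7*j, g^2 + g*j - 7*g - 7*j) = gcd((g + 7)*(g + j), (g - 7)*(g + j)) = g + j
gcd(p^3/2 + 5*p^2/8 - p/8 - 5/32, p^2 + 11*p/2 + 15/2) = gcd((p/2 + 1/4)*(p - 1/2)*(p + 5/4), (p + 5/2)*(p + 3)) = 1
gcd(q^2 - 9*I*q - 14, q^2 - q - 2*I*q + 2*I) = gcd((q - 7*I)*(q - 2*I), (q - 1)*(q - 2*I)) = q - 2*I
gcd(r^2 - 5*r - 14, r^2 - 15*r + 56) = r - 7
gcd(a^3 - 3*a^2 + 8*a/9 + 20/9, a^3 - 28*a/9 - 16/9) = a^2 - 4*a/3 - 4/3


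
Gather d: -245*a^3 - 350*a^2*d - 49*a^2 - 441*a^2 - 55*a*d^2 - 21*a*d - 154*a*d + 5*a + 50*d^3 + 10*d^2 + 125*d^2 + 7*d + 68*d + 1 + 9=-245*a^3 - 490*a^2 + 5*a + 50*d^3 + d^2*(135 - 55*a) + d*(-350*a^2 - 175*a + 75) + 10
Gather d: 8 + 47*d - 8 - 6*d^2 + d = -6*d^2 + 48*d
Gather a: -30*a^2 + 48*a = -30*a^2 + 48*a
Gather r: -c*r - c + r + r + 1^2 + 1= -c + r*(2 - c) + 2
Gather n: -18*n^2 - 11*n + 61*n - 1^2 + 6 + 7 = -18*n^2 + 50*n + 12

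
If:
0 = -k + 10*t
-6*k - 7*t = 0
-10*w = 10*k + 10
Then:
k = 0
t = 0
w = -1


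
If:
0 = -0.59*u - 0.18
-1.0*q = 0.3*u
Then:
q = 0.09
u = -0.31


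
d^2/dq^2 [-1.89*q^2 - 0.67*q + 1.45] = -3.78000000000000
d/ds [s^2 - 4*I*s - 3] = 2*s - 4*I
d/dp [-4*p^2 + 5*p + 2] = 5 - 8*p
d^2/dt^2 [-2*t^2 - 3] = -4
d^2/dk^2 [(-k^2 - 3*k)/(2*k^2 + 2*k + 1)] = 2*(-8*k^3 + 6*k^2 + 18*k + 5)/(8*k^6 + 24*k^5 + 36*k^4 + 32*k^3 + 18*k^2 + 6*k + 1)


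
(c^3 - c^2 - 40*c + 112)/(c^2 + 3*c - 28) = c - 4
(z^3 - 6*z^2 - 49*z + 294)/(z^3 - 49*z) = (z - 6)/z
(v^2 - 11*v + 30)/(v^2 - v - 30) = (v - 5)/(v + 5)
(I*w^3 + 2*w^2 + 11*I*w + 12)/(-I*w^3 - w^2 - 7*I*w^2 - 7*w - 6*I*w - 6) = (-w^2 + I*w - 12)/(w^2 + 7*w + 6)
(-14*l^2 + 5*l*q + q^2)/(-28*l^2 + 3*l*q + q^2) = (-2*l + q)/(-4*l + q)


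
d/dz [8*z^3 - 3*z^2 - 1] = 6*z*(4*z - 1)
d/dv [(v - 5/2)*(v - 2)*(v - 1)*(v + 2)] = 4*v^3 - 21*v^2/2 - 3*v + 14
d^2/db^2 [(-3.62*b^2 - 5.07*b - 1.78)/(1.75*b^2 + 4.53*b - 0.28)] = (26.3413499999999*b^3 - 43.3502999999999*b^2 - 99.5715*b - 88.227996)/(5.359375*b^6 + 41.619375*b^5 + 105.162225*b^4 + 79.641477*b^3 - 16.825956*b^2 + 1.065456*b - 0.021952)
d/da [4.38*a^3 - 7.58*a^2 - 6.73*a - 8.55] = 13.14*a^2 - 15.16*a - 6.73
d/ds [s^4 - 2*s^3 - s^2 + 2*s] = 4*s^3 - 6*s^2 - 2*s + 2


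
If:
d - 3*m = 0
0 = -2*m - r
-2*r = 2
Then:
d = 3/2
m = 1/2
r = -1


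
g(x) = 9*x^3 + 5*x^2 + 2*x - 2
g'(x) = 27*x^2 + 10*x + 2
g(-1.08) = -9.67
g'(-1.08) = 22.69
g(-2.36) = -97.17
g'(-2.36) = 128.78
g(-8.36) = -4927.77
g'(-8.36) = 1805.42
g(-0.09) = -2.15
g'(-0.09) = 1.32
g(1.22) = 24.22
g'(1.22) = 54.39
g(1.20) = 23.15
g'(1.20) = 52.88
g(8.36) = 5622.66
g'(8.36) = 1972.62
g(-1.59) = -28.72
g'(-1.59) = 54.36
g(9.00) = 6982.00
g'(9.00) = 2279.00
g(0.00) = -2.00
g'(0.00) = 2.00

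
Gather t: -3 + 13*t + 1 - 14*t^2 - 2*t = -14*t^2 + 11*t - 2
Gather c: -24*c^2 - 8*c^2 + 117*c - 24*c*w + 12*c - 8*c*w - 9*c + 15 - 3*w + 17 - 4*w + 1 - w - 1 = -32*c^2 + c*(120 - 32*w) - 8*w + 32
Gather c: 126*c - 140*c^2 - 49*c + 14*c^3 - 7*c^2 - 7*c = 14*c^3 - 147*c^2 + 70*c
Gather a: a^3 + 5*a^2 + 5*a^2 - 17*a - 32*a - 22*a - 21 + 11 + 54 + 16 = a^3 + 10*a^2 - 71*a + 60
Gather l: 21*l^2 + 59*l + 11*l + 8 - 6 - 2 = 21*l^2 + 70*l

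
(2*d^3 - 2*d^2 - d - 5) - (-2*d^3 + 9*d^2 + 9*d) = 4*d^3 - 11*d^2 - 10*d - 5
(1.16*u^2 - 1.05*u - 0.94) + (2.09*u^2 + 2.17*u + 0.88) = 3.25*u^2 + 1.12*u - 0.0599999999999999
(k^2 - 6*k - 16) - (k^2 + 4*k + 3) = -10*k - 19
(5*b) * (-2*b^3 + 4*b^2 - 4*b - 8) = -10*b^4 + 20*b^3 - 20*b^2 - 40*b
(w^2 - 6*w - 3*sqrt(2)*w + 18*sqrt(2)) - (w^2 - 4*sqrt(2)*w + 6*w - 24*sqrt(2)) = -12*w + sqrt(2)*w + 42*sqrt(2)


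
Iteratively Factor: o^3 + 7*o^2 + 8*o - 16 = (o + 4)*(o^2 + 3*o - 4) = (o + 4)^2*(o - 1)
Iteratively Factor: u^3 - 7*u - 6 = (u + 2)*(u^2 - 2*u - 3) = (u + 1)*(u + 2)*(u - 3)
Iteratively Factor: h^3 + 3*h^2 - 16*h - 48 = (h - 4)*(h^2 + 7*h + 12) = (h - 4)*(h + 4)*(h + 3)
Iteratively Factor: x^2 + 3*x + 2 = (x + 2)*(x + 1)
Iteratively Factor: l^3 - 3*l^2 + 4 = (l + 1)*(l^2 - 4*l + 4) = (l - 2)*(l + 1)*(l - 2)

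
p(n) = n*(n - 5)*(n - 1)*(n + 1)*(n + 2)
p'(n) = n*(n - 5)*(n - 1)*(n + 1) + n*(n - 5)*(n - 1)*(n + 2) + n*(n - 5)*(n + 1)*(n + 2) + n*(n - 1)*(n + 1)*(n + 2) + (n - 5)*(n - 1)*(n + 1)*(n + 2)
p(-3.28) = -339.23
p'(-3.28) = 637.46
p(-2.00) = 0.00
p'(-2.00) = 42.00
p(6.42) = 3087.01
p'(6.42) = 4007.03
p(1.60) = -30.55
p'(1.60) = -81.26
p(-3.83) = -845.95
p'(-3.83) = 1253.01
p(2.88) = -217.34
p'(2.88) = -189.10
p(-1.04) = 0.49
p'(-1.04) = -12.59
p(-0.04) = -0.39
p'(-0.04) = 9.71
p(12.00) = 168168.00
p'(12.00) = 78274.00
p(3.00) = -240.00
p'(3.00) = -188.00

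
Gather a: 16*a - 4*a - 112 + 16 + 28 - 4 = 12*a - 72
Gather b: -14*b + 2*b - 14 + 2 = -12*b - 12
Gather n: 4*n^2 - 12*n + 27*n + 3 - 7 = 4*n^2 + 15*n - 4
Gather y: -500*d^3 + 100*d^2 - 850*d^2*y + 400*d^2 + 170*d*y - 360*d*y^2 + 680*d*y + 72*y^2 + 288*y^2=-500*d^3 + 500*d^2 + y^2*(360 - 360*d) + y*(-850*d^2 + 850*d)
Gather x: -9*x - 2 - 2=-9*x - 4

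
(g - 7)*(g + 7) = g^2 - 49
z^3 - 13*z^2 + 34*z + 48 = (z - 8)*(z - 6)*(z + 1)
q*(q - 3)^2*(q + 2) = q^4 - 4*q^3 - 3*q^2 + 18*q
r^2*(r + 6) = r^3 + 6*r^2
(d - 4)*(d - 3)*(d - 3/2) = d^3 - 17*d^2/2 + 45*d/2 - 18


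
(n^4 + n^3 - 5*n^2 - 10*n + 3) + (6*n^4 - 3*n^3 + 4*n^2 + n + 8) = 7*n^4 - 2*n^3 - n^2 - 9*n + 11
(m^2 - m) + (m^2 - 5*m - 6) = 2*m^2 - 6*m - 6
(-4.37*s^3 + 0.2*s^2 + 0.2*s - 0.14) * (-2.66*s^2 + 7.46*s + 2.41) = 11.6242*s^5 - 33.1322*s^4 - 9.5717*s^3 + 2.3464*s^2 - 0.5624*s - 0.3374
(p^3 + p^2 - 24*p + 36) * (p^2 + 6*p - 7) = p^5 + 7*p^4 - 25*p^3 - 115*p^2 + 384*p - 252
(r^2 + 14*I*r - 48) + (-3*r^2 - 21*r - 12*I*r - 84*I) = -2*r^2 - 21*r + 2*I*r - 48 - 84*I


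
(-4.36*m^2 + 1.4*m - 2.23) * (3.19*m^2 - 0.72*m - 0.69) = -13.9084*m^4 + 7.6052*m^3 - 5.1133*m^2 + 0.6396*m + 1.5387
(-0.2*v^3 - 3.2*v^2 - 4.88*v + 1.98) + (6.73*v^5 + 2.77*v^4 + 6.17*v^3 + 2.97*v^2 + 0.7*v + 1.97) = 6.73*v^5 + 2.77*v^4 + 5.97*v^3 - 0.23*v^2 - 4.18*v + 3.95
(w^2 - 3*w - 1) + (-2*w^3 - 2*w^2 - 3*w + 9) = -2*w^3 - w^2 - 6*w + 8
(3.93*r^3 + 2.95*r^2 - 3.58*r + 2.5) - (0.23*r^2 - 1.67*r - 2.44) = 3.93*r^3 + 2.72*r^2 - 1.91*r + 4.94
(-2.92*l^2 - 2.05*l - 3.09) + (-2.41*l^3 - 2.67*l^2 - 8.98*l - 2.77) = -2.41*l^3 - 5.59*l^2 - 11.03*l - 5.86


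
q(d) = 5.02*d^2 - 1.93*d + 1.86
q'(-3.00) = -32.05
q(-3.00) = 52.83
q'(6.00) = 58.31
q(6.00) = 171.00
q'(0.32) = 1.28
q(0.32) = 1.76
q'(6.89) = 67.25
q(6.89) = 226.87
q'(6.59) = 64.23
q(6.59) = 207.15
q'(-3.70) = -39.08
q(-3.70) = 77.72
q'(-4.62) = -48.31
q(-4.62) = 117.93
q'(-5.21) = -54.24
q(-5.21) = 148.18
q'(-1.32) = -15.18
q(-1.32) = 13.15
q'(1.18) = 9.92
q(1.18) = 6.57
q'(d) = 10.04*d - 1.93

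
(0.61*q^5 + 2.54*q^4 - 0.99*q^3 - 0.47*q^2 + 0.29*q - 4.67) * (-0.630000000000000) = -0.3843*q^5 - 1.6002*q^4 + 0.6237*q^3 + 0.2961*q^2 - 0.1827*q + 2.9421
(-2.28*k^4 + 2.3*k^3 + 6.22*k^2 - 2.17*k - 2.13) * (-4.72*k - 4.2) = 10.7616*k^5 - 1.28*k^4 - 39.0184*k^3 - 15.8816*k^2 + 19.1676*k + 8.946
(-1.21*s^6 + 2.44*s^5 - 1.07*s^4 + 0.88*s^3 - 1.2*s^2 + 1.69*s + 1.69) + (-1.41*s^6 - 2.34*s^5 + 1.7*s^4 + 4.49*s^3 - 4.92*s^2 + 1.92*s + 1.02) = -2.62*s^6 + 0.1*s^5 + 0.63*s^4 + 5.37*s^3 - 6.12*s^2 + 3.61*s + 2.71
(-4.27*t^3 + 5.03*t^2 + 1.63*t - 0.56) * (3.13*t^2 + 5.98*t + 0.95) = -13.3651*t^5 - 9.7907*t^4 + 31.1248*t^3 + 12.7731*t^2 - 1.8003*t - 0.532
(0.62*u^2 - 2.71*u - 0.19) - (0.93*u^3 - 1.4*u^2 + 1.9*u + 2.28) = -0.93*u^3 + 2.02*u^2 - 4.61*u - 2.47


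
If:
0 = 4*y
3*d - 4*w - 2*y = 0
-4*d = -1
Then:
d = 1/4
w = 3/16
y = 0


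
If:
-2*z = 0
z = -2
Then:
No Solution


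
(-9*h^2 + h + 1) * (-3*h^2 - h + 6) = 27*h^4 + 6*h^3 - 58*h^2 + 5*h + 6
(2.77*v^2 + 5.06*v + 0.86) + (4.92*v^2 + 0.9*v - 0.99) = 7.69*v^2 + 5.96*v - 0.13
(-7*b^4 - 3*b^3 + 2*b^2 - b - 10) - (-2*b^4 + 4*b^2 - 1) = -5*b^4 - 3*b^3 - 2*b^2 - b - 9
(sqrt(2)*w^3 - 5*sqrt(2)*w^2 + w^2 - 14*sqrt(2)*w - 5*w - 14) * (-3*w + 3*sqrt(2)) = -3*sqrt(2)*w^4 + 3*w^3 + 15*sqrt(2)*w^3 - 15*w^2 + 45*sqrt(2)*w^2 - 42*w - 15*sqrt(2)*w - 42*sqrt(2)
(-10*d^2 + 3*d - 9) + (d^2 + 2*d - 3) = -9*d^2 + 5*d - 12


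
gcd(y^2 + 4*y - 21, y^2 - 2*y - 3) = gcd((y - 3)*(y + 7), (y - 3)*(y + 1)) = y - 3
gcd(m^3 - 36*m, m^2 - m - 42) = m + 6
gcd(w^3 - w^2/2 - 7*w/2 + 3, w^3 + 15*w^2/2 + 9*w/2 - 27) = w - 3/2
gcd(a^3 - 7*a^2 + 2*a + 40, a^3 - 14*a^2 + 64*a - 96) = a - 4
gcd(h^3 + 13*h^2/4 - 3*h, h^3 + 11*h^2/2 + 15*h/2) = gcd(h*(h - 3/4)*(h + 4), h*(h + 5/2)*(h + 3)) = h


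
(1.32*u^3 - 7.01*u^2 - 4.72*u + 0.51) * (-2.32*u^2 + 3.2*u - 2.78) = -3.0624*u^5 + 20.4872*u^4 - 15.1512*u^3 + 3.2006*u^2 + 14.7536*u - 1.4178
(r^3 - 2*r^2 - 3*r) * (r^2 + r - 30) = r^5 - r^4 - 35*r^3 + 57*r^2 + 90*r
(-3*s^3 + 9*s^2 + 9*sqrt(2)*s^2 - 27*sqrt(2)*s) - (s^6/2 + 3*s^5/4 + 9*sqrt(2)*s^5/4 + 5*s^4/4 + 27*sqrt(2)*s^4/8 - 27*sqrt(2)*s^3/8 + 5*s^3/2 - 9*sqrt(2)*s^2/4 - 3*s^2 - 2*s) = -s^6/2 - 9*sqrt(2)*s^5/4 - 3*s^5/4 - 27*sqrt(2)*s^4/8 - 5*s^4/4 - 11*s^3/2 + 27*sqrt(2)*s^3/8 + 12*s^2 + 45*sqrt(2)*s^2/4 - 27*sqrt(2)*s + 2*s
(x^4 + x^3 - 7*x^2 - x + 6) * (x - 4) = x^5 - 3*x^4 - 11*x^3 + 27*x^2 + 10*x - 24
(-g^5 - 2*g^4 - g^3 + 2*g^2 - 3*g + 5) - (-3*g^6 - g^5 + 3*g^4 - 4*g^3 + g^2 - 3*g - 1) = 3*g^6 - 5*g^4 + 3*g^3 + g^2 + 6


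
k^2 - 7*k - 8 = (k - 8)*(k + 1)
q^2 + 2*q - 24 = (q - 4)*(q + 6)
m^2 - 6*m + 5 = (m - 5)*(m - 1)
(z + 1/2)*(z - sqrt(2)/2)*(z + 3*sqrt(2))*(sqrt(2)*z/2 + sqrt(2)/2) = sqrt(2)*z^4/2 + 3*sqrt(2)*z^3/4 + 5*z^3/2 - 5*sqrt(2)*z^2/4 + 15*z^2/4 - 9*sqrt(2)*z/4 + 5*z/4 - 3*sqrt(2)/4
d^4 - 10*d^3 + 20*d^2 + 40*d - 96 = (d - 6)*(d - 4)*(d - 2)*(d + 2)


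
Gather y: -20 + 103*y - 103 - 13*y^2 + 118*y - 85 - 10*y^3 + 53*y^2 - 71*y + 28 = -10*y^3 + 40*y^2 + 150*y - 180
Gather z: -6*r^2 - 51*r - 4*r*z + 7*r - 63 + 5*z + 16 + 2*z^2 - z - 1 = -6*r^2 - 44*r + 2*z^2 + z*(4 - 4*r) - 48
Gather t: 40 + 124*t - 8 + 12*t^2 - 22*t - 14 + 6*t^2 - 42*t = 18*t^2 + 60*t + 18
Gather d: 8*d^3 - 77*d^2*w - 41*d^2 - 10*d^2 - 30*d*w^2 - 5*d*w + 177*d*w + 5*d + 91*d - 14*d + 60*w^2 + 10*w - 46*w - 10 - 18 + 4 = 8*d^3 + d^2*(-77*w - 51) + d*(-30*w^2 + 172*w + 82) + 60*w^2 - 36*w - 24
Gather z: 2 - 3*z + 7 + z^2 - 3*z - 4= z^2 - 6*z + 5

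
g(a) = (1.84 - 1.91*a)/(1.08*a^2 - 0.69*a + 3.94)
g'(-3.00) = 0.10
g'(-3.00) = 0.10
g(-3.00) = 0.48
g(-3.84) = 0.41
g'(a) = (0.69 - 2.16*a)*(1.84 - 1.91*a)/(1.08*a^2 - 0.69*a + 3.94)^2 - 1.91/(1.08*a^2 - 0.69*a + 3.94) = (2.0628*a^2 - 3.9744*a - 6.2558)/(1.1664*a^4 - 1.4904*a^3 + 8.9865*a^2 - 5.4372*a + 15.5236)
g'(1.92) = -0.14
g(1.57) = -0.21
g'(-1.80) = 0.10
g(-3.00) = 0.48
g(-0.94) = 0.66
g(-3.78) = 0.41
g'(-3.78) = 0.08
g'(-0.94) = -0.02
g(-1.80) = 0.61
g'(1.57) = -0.24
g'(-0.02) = -0.39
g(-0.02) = 0.47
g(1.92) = -0.28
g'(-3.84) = 0.08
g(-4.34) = 0.37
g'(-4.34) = 0.07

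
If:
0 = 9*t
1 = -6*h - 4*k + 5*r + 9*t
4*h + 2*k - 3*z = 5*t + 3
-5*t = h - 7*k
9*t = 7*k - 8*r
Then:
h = -56/333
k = -8/333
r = -7/333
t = 0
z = -413/333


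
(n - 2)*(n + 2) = n^2 - 4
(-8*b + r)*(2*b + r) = -16*b^2 - 6*b*r + r^2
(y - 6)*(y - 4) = y^2 - 10*y + 24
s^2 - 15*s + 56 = (s - 8)*(s - 7)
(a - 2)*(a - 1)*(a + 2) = a^3 - a^2 - 4*a + 4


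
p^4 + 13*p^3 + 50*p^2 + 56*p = p*(p + 2)*(p + 4)*(p + 7)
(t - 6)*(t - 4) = t^2 - 10*t + 24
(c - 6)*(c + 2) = c^2 - 4*c - 12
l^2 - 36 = (l - 6)*(l + 6)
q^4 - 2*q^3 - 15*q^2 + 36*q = q*(q - 3)^2*(q + 4)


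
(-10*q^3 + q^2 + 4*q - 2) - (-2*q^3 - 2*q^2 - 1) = -8*q^3 + 3*q^2 + 4*q - 1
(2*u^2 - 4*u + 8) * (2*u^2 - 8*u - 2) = 4*u^4 - 24*u^3 + 44*u^2 - 56*u - 16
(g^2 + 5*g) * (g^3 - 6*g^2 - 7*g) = g^5 - g^4 - 37*g^3 - 35*g^2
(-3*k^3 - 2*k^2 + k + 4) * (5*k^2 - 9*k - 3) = -15*k^5 + 17*k^4 + 32*k^3 + 17*k^2 - 39*k - 12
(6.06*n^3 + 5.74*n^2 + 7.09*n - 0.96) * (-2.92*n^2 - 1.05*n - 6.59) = -17.6952*n^5 - 23.1238*n^4 - 66.6652*n^3 - 42.4679*n^2 - 45.7151*n + 6.3264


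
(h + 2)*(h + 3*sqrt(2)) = h^2 + 2*h + 3*sqrt(2)*h + 6*sqrt(2)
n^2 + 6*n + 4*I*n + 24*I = (n + 6)*(n + 4*I)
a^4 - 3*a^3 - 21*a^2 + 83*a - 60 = (a - 4)*(a - 3)*(a - 1)*(a + 5)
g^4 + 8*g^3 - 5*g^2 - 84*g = g*(g - 3)*(g + 4)*(g + 7)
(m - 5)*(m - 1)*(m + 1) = m^3 - 5*m^2 - m + 5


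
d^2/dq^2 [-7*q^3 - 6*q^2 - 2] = -42*q - 12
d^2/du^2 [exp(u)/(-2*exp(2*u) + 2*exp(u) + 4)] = (2*(2*exp(u) - 1)^2*exp(2*u) + (8*exp(u) - 3)*(-exp(2*u) + exp(u) + 2)*exp(u) + (-exp(2*u) + exp(u) + 2)^2)*exp(u)/(2*(-exp(2*u) + exp(u) + 2)^3)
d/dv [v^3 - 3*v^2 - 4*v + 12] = 3*v^2 - 6*v - 4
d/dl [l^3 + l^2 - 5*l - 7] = 3*l^2 + 2*l - 5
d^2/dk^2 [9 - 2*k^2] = -4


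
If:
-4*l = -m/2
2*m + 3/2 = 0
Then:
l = -3/32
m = -3/4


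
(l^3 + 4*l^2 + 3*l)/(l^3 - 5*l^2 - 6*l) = (l + 3)/(l - 6)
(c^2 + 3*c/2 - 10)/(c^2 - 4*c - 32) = (c - 5/2)/(c - 8)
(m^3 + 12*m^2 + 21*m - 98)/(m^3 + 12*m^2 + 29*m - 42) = (m^2 + 5*m - 14)/(m^2 + 5*m - 6)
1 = 1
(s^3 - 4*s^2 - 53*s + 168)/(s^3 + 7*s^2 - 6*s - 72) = (s^2 - s - 56)/(s^2 + 10*s + 24)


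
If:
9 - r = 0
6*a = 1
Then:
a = 1/6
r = 9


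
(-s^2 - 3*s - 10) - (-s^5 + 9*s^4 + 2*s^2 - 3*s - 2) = s^5 - 9*s^4 - 3*s^2 - 8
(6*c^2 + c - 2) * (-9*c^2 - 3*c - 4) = -54*c^4 - 27*c^3 - 9*c^2 + 2*c + 8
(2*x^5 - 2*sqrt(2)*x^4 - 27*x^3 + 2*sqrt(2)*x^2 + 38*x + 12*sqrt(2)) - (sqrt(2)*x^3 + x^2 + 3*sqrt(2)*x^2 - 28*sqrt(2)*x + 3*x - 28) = 2*x^5 - 2*sqrt(2)*x^4 - 27*x^3 - sqrt(2)*x^3 - sqrt(2)*x^2 - x^2 + 35*x + 28*sqrt(2)*x + 12*sqrt(2) + 28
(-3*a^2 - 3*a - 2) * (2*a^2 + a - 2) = -6*a^4 - 9*a^3 - a^2 + 4*a + 4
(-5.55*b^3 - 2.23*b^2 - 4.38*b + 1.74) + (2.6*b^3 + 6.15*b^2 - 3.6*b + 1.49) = -2.95*b^3 + 3.92*b^2 - 7.98*b + 3.23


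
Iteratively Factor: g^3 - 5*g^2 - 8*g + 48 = (g - 4)*(g^2 - g - 12) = (g - 4)*(g + 3)*(g - 4)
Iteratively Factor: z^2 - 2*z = (z - 2)*(z)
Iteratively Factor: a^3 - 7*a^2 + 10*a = (a - 2)*(a^2 - 5*a) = (a - 5)*(a - 2)*(a)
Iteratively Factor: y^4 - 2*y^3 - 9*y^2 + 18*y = (y)*(y^3 - 2*y^2 - 9*y + 18) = y*(y - 3)*(y^2 + y - 6) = y*(y - 3)*(y - 2)*(y + 3)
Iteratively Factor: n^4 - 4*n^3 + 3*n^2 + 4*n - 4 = (n - 1)*(n^3 - 3*n^2 + 4) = (n - 1)*(n + 1)*(n^2 - 4*n + 4) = (n - 2)*(n - 1)*(n + 1)*(n - 2)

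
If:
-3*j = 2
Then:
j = -2/3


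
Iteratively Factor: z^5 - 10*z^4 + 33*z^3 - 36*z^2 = (z - 3)*(z^4 - 7*z^3 + 12*z^2) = (z - 4)*(z - 3)*(z^3 - 3*z^2) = z*(z - 4)*(z - 3)*(z^2 - 3*z) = z^2*(z - 4)*(z - 3)*(z - 3)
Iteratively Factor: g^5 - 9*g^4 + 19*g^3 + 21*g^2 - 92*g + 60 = (g + 2)*(g^4 - 11*g^3 + 41*g^2 - 61*g + 30) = (g - 2)*(g + 2)*(g^3 - 9*g^2 + 23*g - 15) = (g - 5)*(g - 2)*(g + 2)*(g^2 - 4*g + 3) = (g - 5)*(g - 3)*(g - 2)*(g + 2)*(g - 1)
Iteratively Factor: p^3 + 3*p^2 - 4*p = (p)*(p^2 + 3*p - 4) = p*(p - 1)*(p + 4)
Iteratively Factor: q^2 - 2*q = (q - 2)*(q)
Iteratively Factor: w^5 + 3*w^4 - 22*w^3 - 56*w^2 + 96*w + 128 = (w - 2)*(w^4 + 5*w^3 - 12*w^2 - 80*w - 64) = (w - 2)*(w + 1)*(w^3 + 4*w^2 - 16*w - 64) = (w - 2)*(w + 1)*(w + 4)*(w^2 - 16) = (w - 2)*(w + 1)*(w + 4)^2*(w - 4)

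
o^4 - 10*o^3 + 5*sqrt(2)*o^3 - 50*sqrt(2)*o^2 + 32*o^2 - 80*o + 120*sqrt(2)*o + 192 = (o - 6)*(o - 4)*(o + sqrt(2))*(o + 4*sqrt(2))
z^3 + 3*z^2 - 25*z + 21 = (z - 3)*(z - 1)*(z + 7)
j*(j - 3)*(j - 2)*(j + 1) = j^4 - 4*j^3 + j^2 + 6*j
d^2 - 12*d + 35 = (d - 7)*(d - 5)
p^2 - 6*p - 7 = (p - 7)*(p + 1)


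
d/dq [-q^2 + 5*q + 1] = 5 - 2*q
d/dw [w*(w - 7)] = 2*w - 7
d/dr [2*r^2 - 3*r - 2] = 4*r - 3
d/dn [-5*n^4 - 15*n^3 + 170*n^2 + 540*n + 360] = -20*n^3 - 45*n^2 + 340*n + 540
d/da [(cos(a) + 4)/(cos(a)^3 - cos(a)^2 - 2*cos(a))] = (-13*cos(a) + 11*cos(2*a) + cos(3*a) - 5)*sin(a)/(2*(sin(a)^2 + cos(a) + 1)^2*cos(a)^2)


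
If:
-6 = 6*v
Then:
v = -1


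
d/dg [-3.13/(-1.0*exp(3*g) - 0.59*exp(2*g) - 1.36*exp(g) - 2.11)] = (-9.39*exp(2*g) - 3.6934*exp(g) - 4.2568)*exp(g)/(1.0*exp(3*g) + 0.59*exp(2*g) + 1.36*exp(g) + 2.11)^2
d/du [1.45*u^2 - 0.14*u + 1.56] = 2.9*u - 0.14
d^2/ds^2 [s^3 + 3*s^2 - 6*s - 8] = 6*s + 6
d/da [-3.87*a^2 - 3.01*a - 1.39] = -7.74*a - 3.01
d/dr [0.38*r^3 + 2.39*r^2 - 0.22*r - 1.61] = 1.14*r^2 + 4.78*r - 0.22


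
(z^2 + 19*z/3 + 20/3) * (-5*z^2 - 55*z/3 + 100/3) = -5*z^4 - 50*z^3 - 1045*z^2/9 + 800*z/9 + 2000/9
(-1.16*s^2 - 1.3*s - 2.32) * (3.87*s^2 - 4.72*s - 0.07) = -4.4892*s^4 + 0.444199999999999*s^3 - 2.7612*s^2 + 11.0414*s + 0.1624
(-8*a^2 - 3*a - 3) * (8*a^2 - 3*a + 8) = -64*a^4 - 79*a^2 - 15*a - 24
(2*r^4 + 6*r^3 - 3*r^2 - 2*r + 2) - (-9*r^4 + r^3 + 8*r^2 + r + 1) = 11*r^4 + 5*r^3 - 11*r^2 - 3*r + 1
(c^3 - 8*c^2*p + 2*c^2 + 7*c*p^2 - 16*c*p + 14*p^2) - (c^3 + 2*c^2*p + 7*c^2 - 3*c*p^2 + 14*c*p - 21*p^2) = -10*c^2*p - 5*c^2 + 10*c*p^2 - 30*c*p + 35*p^2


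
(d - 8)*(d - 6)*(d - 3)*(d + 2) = d^4 - 15*d^3 + 56*d^2 + 36*d - 288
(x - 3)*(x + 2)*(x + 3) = x^3 + 2*x^2 - 9*x - 18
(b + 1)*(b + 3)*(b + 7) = b^3 + 11*b^2 + 31*b + 21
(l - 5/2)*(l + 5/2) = l^2 - 25/4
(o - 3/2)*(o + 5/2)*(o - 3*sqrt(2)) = o^3 - 3*sqrt(2)*o^2 + o^2 - 3*sqrt(2)*o - 15*o/4 + 45*sqrt(2)/4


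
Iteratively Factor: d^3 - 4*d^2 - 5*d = (d - 5)*(d^2 + d) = (d - 5)*(d + 1)*(d)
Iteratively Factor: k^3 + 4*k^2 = (k)*(k^2 + 4*k) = k^2*(k + 4)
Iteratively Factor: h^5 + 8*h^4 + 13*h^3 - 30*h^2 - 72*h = (h + 3)*(h^4 + 5*h^3 - 2*h^2 - 24*h) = (h + 3)*(h + 4)*(h^3 + h^2 - 6*h) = (h - 2)*(h + 3)*(h + 4)*(h^2 + 3*h) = (h - 2)*(h + 3)^2*(h + 4)*(h)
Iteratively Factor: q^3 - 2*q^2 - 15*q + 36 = (q - 3)*(q^2 + q - 12) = (q - 3)^2*(q + 4)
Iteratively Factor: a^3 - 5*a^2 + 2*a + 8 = (a + 1)*(a^2 - 6*a + 8) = (a - 4)*(a + 1)*(a - 2)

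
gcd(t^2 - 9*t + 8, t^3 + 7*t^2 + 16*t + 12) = 1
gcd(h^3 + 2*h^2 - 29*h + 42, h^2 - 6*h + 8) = h - 2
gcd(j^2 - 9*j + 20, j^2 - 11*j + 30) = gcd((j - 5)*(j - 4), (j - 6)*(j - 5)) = j - 5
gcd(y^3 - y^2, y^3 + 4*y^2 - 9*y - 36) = 1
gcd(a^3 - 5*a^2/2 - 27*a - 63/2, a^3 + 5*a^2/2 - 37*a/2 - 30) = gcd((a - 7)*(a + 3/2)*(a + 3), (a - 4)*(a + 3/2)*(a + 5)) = a + 3/2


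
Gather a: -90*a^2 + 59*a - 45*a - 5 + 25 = -90*a^2 + 14*a + 20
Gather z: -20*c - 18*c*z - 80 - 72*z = -20*c + z*(-18*c - 72) - 80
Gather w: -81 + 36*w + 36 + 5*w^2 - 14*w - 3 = 5*w^2 + 22*w - 48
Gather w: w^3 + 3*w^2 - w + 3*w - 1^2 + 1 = w^3 + 3*w^2 + 2*w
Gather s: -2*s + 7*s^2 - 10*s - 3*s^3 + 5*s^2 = -3*s^3 + 12*s^2 - 12*s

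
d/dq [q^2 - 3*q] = 2*q - 3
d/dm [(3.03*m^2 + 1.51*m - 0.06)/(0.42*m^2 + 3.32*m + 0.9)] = (9.4254*m^2 + 5.5044*m + 1.5582)/(0.1764*m^4 + 2.7888*m^3 + 11.7784*m^2 + 5.976*m + 0.81)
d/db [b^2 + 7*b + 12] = 2*b + 7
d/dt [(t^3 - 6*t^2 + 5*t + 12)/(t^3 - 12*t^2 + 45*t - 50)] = 2*(-3*t^3 + 25*t^2 - 73*t + 79)/(t^5 - 19*t^4 + 139*t^3 - 485*t^2 + 800*t - 500)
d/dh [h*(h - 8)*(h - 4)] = 3*h^2 - 24*h + 32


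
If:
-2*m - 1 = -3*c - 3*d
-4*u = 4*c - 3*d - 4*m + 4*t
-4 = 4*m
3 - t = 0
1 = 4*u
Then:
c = -18/7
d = 47/21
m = -1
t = 3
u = 1/4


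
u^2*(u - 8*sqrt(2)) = u^3 - 8*sqrt(2)*u^2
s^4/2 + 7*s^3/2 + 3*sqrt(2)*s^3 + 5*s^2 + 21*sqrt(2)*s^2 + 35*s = s*(s/2 + sqrt(2)/2)*(s + 7)*(s + 5*sqrt(2))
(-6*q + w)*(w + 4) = -6*q*w - 24*q + w^2 + 4*w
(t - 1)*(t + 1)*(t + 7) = t^3 + 7*t^2 - t - 7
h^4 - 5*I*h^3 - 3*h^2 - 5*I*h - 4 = (h - 4*I)*(h - I)^2*(h + I)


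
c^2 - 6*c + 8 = (c - 4)*(c - 2)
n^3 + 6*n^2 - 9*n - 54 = (n - 3)*(n + 3)*(n + 6)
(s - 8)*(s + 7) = s^2 - s - 56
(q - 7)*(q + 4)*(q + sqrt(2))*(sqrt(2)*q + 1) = sqrt(2)*q^4 - 3*sqrt(2)*q^3 + 3*q^3 - 27*sqrt(2)*q^2 - 9*q^2 - 84*q - 3*sqrt(2)*q - 28*sqrt(2)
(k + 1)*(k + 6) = k^2 + 7*k + 6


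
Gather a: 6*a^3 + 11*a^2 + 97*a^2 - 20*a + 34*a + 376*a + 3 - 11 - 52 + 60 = 6*a^3 + 108*a^2 + 390*a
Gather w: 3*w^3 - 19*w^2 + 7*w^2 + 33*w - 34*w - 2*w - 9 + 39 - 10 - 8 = 3*w^3 - 12*w^2 - 3*w + 12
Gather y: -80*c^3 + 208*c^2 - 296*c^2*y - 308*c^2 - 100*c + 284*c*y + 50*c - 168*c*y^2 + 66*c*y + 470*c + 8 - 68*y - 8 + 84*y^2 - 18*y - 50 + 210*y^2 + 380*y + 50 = -80*c^3 - 100*c^2 + 420*c + y^2*(294 - 168*c) + y*(-296*c^2 + 350*c + 294)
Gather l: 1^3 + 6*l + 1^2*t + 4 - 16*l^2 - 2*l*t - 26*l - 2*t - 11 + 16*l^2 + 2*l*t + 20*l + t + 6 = 0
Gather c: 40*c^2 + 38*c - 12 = 40*c^2 + 38*c - 12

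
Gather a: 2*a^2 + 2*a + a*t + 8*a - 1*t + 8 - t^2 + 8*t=2*a^2 + a*(t + 10) - t^2 + 7*t + 8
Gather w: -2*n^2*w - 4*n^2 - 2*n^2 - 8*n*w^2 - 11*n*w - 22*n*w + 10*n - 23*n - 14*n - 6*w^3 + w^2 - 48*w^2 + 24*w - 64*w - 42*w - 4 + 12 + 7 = -6*n^2 - 27*n - 6*w^3 + w^2*(-8*n - 47) + w*(-2*n^2 - 33*n - 82) + 15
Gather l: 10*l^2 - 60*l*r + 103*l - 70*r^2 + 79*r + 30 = 10*l^2 + l*(103 - 60*r) - 70*r^2 + 79*r + 30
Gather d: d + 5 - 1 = d + 4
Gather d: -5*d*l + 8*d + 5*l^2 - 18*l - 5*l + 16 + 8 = d*(8 - 5*l) + 5*l^2 - 23*l + 24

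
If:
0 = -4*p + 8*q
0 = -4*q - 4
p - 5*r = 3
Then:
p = -2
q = -1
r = -1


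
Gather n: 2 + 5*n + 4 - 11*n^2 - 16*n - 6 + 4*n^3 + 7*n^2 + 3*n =4*n^3 - 4*n^2 - 8*n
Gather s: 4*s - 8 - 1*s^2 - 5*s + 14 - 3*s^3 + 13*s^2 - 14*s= -3*s^3 + 12*s^2 - 15*s + 6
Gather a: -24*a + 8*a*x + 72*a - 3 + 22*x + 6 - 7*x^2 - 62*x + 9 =a*(8*x + 48) - 7*x^2 - 40*x + 12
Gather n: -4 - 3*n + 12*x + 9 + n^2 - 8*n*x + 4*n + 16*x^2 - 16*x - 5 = n^2 + n*(1 - 8*x) + 16*x^2 - 4*x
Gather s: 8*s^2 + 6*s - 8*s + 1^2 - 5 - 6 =8*s^2 - 2*s - 10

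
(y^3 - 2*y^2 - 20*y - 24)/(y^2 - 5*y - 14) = (y^2 - 4*y - 12)/(y - 7)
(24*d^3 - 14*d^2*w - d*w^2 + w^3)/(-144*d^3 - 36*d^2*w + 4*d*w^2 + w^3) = (6*d^2 - 5*d*w + w^2)/(-36*d^2 + w^2)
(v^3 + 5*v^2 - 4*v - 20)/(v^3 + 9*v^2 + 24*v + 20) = (v - 2)/(v + 2)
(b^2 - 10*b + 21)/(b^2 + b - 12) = (b - 7)/(b + 4)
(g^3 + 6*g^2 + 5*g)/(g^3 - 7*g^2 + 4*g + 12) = g*(g + 5)/(g^2 - 8*g + 12)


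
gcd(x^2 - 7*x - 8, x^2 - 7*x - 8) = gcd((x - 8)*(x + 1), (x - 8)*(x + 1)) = x^2 - 7*x - 8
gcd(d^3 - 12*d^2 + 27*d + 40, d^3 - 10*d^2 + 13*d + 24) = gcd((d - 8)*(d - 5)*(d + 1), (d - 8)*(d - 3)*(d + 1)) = d^2 - 7*d - 8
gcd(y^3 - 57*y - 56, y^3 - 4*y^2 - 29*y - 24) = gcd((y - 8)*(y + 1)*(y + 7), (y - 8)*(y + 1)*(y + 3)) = y^2 - 7*y - 8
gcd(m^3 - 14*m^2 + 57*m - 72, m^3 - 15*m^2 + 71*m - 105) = m - 3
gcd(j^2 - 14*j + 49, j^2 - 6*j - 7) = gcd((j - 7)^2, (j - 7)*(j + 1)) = j - 7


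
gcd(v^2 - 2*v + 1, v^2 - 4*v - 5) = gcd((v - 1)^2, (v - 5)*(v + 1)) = 1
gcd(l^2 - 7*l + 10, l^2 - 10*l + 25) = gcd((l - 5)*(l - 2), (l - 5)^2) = l - 5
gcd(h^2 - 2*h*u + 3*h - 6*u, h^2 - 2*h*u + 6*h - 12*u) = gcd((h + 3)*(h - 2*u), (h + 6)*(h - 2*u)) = -h + 2*u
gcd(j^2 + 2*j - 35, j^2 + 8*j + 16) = 1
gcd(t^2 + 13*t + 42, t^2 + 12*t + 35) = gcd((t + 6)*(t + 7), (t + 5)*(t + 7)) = t + 7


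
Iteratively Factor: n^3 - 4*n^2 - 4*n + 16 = (n - 2)*(n^2 - 2*n - 8) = (n - 2)*(n + 2)*(n - 4)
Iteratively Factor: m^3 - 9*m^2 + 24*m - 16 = (m - 4)*(m^2 - 5*m + 4) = (m - 4)*(m - 1)*(m - 4)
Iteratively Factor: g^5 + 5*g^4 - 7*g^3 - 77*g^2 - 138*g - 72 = (g + 3)*(g^4 + 2*g^3 - 13*g^2 - 38*g - 24) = (g - 4)*(g + 3)*(g^3 + 6*g^2 + 11*g + 6) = (g - 4)*(g + 1)*(g + 3)*(g^2 + 5*g + 6) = (g - 4)*(g + 1)*(g + 3)^2*(g + 2)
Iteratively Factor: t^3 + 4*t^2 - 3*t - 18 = (t + 3)*(t^2 + t - 6) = (t - 2)*(t + 3)*(t + 3)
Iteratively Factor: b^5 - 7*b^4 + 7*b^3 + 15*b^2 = (b)*(b^4 - 7*b^3 + 7*b^2 + 15*b) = b*(b - 3)*(b^3 - 4*b^2 - 5*b) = b*(b - 5)*(b - 3)*(b^2 + b) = b*(b - 5)*(b - 3)*(b + 1)*(b)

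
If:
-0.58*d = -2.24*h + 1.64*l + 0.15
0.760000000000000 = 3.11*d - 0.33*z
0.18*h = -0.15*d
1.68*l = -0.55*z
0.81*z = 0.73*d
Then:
No Solution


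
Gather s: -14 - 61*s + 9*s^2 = 9*s^2 - 61*s - 14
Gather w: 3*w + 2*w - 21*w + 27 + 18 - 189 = -16*w - 144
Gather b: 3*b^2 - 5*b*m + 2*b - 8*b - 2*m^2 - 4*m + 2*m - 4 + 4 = 3*b^2 + b*(-5*m - 6) - 2*m^2 - 2*m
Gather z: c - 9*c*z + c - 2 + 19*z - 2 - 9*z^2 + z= 2*c - 9*z^2 + z*(20 - 9*c) - 4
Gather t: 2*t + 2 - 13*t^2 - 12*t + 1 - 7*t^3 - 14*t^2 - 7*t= -7*t^3 - 27*t^2 - 17*t + 3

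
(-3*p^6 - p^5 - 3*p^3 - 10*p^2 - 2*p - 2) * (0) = 0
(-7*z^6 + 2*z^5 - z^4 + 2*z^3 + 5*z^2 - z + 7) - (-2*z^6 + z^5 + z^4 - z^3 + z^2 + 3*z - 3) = -5*z^6 + z^5 - 2*z^4 + 3*z^3 + 4*z^2 - 4*z + 10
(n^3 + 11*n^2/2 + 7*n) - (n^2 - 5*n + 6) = n^3 + 9*n^2/2 + 12*n - 6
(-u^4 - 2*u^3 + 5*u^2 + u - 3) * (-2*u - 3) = 2*u^5 + 7*u^4 - 4*u^3 - 17*u^2 + 3*u + 9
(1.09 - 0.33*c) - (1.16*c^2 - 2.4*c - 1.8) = -1.16*c^2 + 2.07*c + 2.89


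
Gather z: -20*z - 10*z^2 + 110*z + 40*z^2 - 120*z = 30*z^2 - 30*z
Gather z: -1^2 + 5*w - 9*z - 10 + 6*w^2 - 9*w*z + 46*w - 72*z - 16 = 6*w^2 + 51*w + z*(-9*w - 81) - 27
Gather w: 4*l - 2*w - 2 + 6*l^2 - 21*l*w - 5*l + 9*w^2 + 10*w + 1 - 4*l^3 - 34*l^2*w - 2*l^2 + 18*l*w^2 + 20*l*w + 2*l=-4*l^3 + 4*l^2 + l + w^2*(18*l + 9) + w*(-34*l^2 - l + 8) - 1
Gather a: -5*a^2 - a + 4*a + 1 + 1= -5*a^2 + 3*a + 2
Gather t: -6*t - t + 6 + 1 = 7 - 7*t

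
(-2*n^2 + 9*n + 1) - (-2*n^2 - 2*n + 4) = 11*n - 3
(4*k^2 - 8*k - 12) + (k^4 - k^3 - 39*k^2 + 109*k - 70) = k^4 - k^3 - 35*k^2 + 101*k - 82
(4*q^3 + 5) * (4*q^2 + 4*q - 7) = 16*q^5 + 16*q^4 - 28*q^3 + 20*q^2 + 20*q - 35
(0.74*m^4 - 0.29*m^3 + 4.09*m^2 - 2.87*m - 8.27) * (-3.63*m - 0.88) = -2.6862*m^5 + 0.4015*m^4 - 14.5915*m^3 + 6.8189*m^2 + 32.5457*m + 7.2776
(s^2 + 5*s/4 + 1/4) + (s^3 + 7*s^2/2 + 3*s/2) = s^3 + 9*s^2/2 + 11*s/4 + 1/4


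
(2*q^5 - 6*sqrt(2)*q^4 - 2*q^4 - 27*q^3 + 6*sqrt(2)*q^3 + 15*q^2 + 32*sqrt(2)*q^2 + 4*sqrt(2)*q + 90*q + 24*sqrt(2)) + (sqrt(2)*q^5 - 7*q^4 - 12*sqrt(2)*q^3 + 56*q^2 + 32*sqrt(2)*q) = sqrt(2)*q^5 + 2*q^5 - 9*q^4 - 6*sqrt(2)*q^4 - 27*q^3 - 6*sqrt(2)*q^3 + 32*sqrt(2)*q^2 + 71*q^2 + 36*sqrt(2)*q + 90*q + 24*sqrt(2)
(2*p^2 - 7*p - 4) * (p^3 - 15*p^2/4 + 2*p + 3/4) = 2*p^5 - 29*p^4/2 + 105*p^3/4 + 5*p^2/2 - 53*p/4 - 3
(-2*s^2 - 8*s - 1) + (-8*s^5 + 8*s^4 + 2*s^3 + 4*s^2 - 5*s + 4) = -8*s^5 + 8*s^4 + 2*s^3 + 2*s^2 - 13*s + 3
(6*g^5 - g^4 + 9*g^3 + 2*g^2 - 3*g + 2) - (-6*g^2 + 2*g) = 6*g^5 - g^4 + 9*g^3 + 8*g^2 - 5*g + 2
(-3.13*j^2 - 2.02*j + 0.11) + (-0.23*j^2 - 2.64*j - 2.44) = -3.36*j^2 - 4.66*j - 2.33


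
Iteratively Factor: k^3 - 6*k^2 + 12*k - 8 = (k - 2)*(k^2 - 4*k + 4) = (k - 2)^2*(k - 2)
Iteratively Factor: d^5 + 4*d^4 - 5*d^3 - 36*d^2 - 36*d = (d + 2)*(d^4 + 2*d^3 - 9*d^2 - 18*d) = (d + 2)^2*(d^3 - 9*d) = d*(d + 2)^2*(d^2 - 9) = d*(d - 3)*(d + 2)^2*(d + 3)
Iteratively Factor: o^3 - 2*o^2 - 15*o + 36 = (o - 3)*(o^2 + o - 12) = (o - 3)*(o + 4)*(o - 3)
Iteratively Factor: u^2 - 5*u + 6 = (u - 2)*(u - 3)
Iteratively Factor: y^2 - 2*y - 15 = (y - 5)*(y + 3)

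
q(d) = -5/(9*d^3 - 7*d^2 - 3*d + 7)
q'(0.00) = -0.31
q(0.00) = -0.71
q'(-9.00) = 0.00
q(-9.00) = 0.00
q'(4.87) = 0.00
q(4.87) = -0.01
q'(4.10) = 0.01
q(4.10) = -0.01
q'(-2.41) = 0.04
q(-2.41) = 0.03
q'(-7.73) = 0.00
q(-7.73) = 0.00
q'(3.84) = 0.01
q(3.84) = -0.01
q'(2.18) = 0.13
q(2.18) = -0.08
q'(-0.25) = 0.21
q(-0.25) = -0.70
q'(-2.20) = 0.06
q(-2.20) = 0.04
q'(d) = -5*(-27*d^2 + 14*d + 3)/(9*d^3 - 7*d^2 - 3*d + 7)^2 = 5*(27*d^2 - 14*d - 3)/(9*d^3 - 7*d^2 - 3*d + 7)^2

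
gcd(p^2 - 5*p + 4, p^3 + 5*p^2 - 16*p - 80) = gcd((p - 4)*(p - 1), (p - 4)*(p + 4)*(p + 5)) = p - 4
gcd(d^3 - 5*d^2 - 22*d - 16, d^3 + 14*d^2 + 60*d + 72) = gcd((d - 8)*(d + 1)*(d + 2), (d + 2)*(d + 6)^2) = d + 2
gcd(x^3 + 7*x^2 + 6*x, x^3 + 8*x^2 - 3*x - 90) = x + 6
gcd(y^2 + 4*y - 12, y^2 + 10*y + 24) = y + 6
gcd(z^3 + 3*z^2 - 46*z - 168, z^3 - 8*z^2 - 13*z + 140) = z^2 - 3*z - 28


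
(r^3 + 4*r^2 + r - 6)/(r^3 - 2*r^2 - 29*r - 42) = (r - 1)/(r - 7)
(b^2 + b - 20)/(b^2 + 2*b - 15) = (b - 4)/(b - 3)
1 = 1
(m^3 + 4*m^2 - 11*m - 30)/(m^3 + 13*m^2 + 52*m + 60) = (m - 3)/(m + 6)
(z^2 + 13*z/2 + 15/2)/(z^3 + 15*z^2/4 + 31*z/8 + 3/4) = 4*(z + 5)/(4*z^2 + 9*z + 2)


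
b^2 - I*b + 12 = (b - 4*I)*(b + 3*I)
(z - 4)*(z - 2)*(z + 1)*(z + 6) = z^4 + z^3 - 28*z^2 + 20*z + 48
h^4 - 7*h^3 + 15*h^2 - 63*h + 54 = (h - 6)*(h - 1)*(h - 3*I)*(h + 3*I)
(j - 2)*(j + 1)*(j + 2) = j^3 + j^2 - 4*j - 4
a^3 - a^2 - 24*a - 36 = (a - 6)*(a + 2)*(a + 3)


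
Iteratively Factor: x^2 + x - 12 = (x - 3)*(x + 4)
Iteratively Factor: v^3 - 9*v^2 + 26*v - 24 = (v - 3)*(v^2 - 6*v + 8) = (v - 3)*(v - 2)*(v - 4)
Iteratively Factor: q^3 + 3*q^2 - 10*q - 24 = (q + 4)*(q^2 - q - 6) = (q - 3)*(q + 4)*(q + 2)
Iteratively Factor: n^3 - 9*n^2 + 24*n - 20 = (n - 2)*(n^2 - 7*n + 10) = (n - 2)^2*(n - 5)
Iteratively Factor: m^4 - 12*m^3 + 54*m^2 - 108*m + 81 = (m - 3)*(m^3 - 9*m^2 + 27*m - 27) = (m - 3)^2*(m^2 - 6*m + 9) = (m - 3)^3*(m - 3)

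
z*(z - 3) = z^2 - 3*z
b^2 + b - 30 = (b - 5)*(b + 6)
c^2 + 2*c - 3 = (c - 1)*(c + 3)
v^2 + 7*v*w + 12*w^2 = (v + 3*w)*(v + 4*w)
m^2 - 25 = (m - 5)*(m + 5)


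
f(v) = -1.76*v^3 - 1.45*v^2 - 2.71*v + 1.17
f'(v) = -5.28*v^2 - 2.9*v - 2.71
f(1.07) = -5.55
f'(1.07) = -11.86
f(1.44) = -10.99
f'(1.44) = -17.83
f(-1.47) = 7.61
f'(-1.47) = -9.86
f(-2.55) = 27.84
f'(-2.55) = -29.65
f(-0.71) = 2.99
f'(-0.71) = -3.31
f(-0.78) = 3.24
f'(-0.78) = -3.66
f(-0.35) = 2.02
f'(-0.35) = -2.34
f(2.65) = -48.95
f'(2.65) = -47.47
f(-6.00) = 345.39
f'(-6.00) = -175.39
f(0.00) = 1.17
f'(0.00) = -2.71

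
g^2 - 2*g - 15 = (g - 5)*(g + 3)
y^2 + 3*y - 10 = (y - 2)*(y + 5)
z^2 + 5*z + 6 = (z + 2)*(z + 3)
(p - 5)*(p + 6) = p^2 + p - 30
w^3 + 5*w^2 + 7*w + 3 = (w + 1)^2*(w + 3)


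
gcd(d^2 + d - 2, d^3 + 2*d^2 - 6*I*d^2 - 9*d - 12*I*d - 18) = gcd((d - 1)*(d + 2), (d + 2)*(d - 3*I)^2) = d + 2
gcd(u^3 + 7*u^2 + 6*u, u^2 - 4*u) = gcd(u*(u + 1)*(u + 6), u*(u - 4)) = u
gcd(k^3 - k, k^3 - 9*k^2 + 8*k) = k^2 - k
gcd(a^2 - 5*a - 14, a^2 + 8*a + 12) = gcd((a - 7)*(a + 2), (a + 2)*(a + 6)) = a + 2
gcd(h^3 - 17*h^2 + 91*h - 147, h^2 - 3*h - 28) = h - 7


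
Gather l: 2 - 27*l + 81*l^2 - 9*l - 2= 81*l^2 - 36*l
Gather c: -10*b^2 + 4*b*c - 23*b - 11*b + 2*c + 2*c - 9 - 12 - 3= -10*b^2 - 34*b + c*(4*b + 4) - 24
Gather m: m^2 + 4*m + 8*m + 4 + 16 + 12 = m^2 + 12*m + 32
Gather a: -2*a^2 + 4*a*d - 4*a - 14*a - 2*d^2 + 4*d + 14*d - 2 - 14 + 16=-2*a^2 + a*(4*d - 18) - 2*d^2 + 18*d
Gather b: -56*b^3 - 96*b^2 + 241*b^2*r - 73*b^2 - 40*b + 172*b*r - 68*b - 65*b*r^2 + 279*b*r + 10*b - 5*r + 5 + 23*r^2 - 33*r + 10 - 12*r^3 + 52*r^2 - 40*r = -56*b^3 + b^2*(241*r - 169) + b*(-65*r^2 + 451*r - 98) - 12*r^3 + 75*r^2 - 78*r + 15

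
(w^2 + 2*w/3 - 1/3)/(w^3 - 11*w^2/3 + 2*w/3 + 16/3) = (3*w - 1)/(3*w^2 - 14*w + 16)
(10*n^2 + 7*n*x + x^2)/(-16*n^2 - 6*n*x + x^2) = (5*n + x)/(-8*n + x)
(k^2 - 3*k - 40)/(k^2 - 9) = (k^2 - 3*k - 40)/(k^2 - 9)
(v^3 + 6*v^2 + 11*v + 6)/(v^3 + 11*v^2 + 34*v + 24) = (v^2 + 5*v + 6)/(v^2 + 10*v + 24)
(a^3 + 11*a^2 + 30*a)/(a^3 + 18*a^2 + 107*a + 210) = a/(a + 7)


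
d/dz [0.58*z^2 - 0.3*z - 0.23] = 1.16*z - 0.3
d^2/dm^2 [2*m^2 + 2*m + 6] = 4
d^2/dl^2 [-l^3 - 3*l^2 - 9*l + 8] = -6*l - 6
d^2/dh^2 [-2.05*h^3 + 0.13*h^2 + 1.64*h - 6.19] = 0.26 - 12.3*h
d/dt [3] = 0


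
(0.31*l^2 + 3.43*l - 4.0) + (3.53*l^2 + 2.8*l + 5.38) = 3.84*l^2 + 6.23*l + 1.38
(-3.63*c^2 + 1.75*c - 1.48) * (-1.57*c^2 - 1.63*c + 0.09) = 5.6991*c^4 + 3.1694*c^3 - 0.8556*c^2 + 2.5699*c - 0.1332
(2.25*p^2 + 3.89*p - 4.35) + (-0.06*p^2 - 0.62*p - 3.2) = 2.19*p^2 + 3.27*p - 7.55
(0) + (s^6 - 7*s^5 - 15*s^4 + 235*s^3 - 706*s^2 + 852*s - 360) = s^6 - 7*s^5 - 15*s^4 + 235*s^3 - 706*s^2 + 852*s - 360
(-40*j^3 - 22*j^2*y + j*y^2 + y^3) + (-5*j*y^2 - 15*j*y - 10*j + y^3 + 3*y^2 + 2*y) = -40*j^3 - 22*j^2*y - 4*j*y^2 - 15*j*y - 10*j + 2*y^3 + 3*y^2 + 2*y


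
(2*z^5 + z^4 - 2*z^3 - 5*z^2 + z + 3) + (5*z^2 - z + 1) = 2*z^5 + z^4 - 2*z^3 + 4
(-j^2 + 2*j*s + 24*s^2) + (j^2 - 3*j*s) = -j*s + 24*s^2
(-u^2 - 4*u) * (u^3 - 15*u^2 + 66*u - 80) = -u^5 + 11*u^4 - 6*u^3 - 184*u^2 + 320*u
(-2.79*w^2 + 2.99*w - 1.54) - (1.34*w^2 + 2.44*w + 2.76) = -4.13*w^2 + 0.55*w - 4.3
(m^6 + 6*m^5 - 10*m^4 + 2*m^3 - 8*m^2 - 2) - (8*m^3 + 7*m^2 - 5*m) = m^6 + 6*m^5 - 10*m^4 - 6*m^3 - 15*m^2 + 5*m - 2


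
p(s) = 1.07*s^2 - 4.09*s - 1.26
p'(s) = 2.14*s - 4.09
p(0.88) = -4.03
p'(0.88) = -2.21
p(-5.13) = 47.88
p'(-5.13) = -15.07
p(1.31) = -4.78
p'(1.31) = -1.29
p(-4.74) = 42.17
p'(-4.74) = -14.23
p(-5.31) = 50.63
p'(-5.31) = -15.45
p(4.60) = 2.57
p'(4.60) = 5.75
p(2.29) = -5.01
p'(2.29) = 0.81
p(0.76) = -3.75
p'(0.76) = -2.46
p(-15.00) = 300.84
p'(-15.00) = -36.19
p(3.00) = -3.90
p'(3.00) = 2.33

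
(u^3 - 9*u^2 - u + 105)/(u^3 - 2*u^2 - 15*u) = (u - 7)/u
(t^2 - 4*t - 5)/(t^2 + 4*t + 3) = (t - 5)/(t + 3)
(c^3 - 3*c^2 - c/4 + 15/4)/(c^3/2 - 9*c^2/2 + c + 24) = (4*c^3 - 12*c^2 - c + 15)/(2*(c^3 - 9*c^2 + 2*c + 48))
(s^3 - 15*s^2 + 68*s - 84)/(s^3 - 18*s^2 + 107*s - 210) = (s - 2)/(s - 5)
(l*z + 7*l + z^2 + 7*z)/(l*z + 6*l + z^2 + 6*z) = (z + 7)/(z + 6)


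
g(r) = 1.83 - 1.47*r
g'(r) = -1.47000000000000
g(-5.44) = 9.83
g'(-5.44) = -1.47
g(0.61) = 0.93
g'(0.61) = -1.47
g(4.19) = -4.33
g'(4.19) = -1.47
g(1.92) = -0.99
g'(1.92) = -1.47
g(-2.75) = 5.87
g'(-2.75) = -1.47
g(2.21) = -1.42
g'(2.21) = -1.47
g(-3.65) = 7.20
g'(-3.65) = -1.47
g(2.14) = -1.32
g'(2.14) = -1.47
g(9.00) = -11.40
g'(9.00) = -1.47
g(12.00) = -15.81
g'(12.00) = -1.47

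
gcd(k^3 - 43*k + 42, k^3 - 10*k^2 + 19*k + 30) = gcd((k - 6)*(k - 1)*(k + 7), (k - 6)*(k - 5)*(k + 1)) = k - 6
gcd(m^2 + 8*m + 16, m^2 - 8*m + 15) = 1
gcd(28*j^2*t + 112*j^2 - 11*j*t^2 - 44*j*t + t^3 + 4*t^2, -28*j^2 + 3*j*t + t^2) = -4*j + t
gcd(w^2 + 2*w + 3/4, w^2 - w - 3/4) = w + 1/2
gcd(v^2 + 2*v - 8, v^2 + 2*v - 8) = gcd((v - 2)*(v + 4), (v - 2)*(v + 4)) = v^2 + 2*v - 8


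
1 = 1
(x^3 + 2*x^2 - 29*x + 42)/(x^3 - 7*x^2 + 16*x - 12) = (x + 7)/(x - 2)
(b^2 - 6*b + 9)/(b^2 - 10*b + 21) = (b - 3)/(b - 7)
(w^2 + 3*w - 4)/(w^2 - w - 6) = (-w^2 - 3*w + 4)/(-w^2 + w + 6)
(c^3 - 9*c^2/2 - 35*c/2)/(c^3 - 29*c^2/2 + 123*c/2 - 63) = c*(2*c + 5)/(2*c^2 - 15*c + 18)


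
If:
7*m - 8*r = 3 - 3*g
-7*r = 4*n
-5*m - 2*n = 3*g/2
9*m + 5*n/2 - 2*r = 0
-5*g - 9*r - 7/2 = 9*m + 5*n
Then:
No Solution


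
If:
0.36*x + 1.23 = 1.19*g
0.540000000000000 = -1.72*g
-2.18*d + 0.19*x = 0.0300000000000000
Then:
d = -0.40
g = -0.31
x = -4.45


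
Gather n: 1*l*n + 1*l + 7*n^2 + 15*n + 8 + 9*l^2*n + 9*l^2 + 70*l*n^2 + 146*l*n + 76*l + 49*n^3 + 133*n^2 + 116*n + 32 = 9*l^2 + 77*l + 49*n^3 + n^2*(70*l + 140) + n*(9*l^2 + 147*l + 131) + 40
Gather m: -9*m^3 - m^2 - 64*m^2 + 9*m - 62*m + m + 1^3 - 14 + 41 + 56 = -9*m^3 - 65*m^2 - 52*m + 84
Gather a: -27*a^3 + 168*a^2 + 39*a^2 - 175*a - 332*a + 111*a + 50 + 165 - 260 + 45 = -27*a^3 + 207*a^2 - 396*a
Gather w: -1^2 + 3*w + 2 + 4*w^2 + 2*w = 4*w^2 + 5*w + 1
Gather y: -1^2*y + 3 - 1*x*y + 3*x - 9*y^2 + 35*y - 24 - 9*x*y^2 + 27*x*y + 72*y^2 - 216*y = 3*x + y^2*(63 - 9*x) + y*(26*x - 182) - 21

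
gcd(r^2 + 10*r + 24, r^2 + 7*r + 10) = 1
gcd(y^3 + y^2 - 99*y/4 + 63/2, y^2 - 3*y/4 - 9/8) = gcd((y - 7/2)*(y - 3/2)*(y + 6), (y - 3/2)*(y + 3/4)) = y - 3/2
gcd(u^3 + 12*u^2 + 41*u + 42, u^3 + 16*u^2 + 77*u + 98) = u^2 + 9*u + 14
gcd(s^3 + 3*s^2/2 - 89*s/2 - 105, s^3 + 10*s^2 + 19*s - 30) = s + 6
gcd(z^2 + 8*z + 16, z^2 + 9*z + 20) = z + 4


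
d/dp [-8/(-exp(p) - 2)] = -8*exp(p)/(exp(p) + 2)^2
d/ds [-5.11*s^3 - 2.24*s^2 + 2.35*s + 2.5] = -15.33*s^2 - 4.48*s + 2.35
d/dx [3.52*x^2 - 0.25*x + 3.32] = 7.04*x - 0.25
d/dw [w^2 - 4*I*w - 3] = 2*w - 4*I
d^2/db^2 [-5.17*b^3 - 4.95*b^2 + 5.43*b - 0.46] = -31.02*b - 9.9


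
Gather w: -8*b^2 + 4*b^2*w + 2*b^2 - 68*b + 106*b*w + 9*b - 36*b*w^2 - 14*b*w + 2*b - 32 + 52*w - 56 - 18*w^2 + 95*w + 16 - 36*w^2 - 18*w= -6*b^2 - 57*b + w^2*(-36*b - 54) + w*(4*b^2 + 92*b + 129) - 72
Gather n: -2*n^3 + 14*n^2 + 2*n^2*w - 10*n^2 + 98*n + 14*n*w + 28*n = -2*n^3 + n^2*(2*w + 4) + n*(14*w + 126)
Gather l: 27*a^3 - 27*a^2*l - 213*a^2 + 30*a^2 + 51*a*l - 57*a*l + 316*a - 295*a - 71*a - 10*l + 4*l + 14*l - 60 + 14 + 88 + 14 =27*a^3 - 183*a^2 - 50*a + l*(-27*a^2 - 6*a + 8) + 56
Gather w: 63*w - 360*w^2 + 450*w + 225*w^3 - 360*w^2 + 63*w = 225*w^3 - 720*w^2 + 576*w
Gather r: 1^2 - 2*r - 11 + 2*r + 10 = 0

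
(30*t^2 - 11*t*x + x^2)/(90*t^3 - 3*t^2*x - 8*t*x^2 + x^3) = 1/(3*t + x)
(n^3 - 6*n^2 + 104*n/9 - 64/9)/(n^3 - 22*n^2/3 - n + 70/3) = (9*n^2 - 36*n + 32)/(3*(3*n^2 - 16*n - 35))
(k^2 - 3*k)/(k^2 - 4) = k*(k - 3)/(k^2 - 4)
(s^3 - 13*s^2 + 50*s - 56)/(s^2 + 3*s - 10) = (s^2 - 11*s + 28)/(s + 5)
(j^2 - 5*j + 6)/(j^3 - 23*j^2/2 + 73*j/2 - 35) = 2*(j - 3)/(2*j^2 - 19*j + 35)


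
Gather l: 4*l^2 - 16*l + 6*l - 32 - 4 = 4*l^2 - 10*l - 36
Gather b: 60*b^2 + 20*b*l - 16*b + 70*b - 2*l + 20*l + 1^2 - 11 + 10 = 60*b^2 + b*(20*l + 54) + 18*l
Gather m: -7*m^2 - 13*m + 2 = -7*m^2 - 13*m + 2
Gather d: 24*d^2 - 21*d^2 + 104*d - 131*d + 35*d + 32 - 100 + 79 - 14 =3*d^2 + 8*d - 3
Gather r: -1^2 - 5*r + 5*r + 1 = 0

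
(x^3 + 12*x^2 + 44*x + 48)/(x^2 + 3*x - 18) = (x^2 + 6*x + 8)/(x - 3)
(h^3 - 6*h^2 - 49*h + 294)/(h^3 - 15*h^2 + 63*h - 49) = (h^2 + h - 42)/(h^2 - 8*h + 7)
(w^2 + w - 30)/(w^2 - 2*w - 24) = (-w^2 - w + 30)/(-w^2 + 2*w + 24)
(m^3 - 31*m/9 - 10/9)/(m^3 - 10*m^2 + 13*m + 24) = (9*m^3 - 31*m - 10)/(9*(m^3 - 10*m^2 + 13*m + 24))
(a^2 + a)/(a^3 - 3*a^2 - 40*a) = (a + 1)/(a^2 - 3*a - 40)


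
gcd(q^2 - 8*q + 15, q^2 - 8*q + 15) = q^2 - 8*q + 15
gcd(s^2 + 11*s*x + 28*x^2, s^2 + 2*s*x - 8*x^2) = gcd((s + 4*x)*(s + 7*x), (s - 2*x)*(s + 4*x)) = s + 4*x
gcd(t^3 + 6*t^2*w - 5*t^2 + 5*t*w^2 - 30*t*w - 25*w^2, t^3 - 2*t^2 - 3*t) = 1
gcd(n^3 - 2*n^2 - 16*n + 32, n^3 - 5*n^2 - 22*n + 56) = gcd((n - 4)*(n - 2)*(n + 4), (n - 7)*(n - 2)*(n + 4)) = n^2 + 2*n - 8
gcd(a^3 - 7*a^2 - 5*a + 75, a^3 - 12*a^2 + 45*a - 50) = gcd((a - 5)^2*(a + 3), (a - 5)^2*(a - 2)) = a^2 - 10*a + 25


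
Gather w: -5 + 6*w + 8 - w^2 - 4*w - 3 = -w^2 + 2*w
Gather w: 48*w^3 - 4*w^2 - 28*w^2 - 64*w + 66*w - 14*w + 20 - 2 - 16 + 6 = 48*w^3 - 32*w^2 - 12*w + 8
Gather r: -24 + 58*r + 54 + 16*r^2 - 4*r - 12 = 16*r^2 + 54*r + 18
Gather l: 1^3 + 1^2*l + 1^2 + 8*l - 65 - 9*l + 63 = 0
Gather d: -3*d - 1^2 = -3*d - 1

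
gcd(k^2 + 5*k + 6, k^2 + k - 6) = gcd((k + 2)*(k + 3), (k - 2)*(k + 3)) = k + 3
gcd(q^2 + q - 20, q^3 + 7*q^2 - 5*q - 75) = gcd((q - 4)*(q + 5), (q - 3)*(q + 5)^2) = q + 5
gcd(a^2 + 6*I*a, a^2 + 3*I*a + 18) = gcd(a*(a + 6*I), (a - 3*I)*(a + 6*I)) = a + 6*I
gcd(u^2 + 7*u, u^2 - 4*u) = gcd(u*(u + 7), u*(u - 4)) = u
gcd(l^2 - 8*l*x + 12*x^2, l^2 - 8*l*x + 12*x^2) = l^2 - 8*l*x + 12*x^2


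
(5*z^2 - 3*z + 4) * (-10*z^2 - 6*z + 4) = -50*z^4 - 2*z^2 - 36*z + 16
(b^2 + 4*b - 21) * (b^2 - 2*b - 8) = b^4 + 2*b^3 - 37*b^2 + 10*b + 168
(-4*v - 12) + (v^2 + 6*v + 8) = v^2 + 2*v - 4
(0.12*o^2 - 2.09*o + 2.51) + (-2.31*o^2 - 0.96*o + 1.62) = -2.19*o^2 - 3.05*o + 4.13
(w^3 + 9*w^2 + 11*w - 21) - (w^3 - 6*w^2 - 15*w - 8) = 15*w^2 + 26*w - 13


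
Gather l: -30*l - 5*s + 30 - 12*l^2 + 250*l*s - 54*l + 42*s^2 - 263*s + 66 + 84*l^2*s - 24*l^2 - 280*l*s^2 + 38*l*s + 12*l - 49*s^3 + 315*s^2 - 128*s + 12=l^2*(84*s - 36) + l*(-280*s^2 + 288*s - 72) - 49*s^3 + 357*s^2 - 396*s + 108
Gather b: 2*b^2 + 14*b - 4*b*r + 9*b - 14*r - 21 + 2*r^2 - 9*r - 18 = 2*b^2 + b*(23 - 4*r) + 2*r^2 - 23*r - 39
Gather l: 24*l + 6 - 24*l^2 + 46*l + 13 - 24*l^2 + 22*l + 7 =-48*l^2 + 92*l + 26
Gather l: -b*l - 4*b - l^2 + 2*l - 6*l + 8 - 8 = -4*b - l^2 + l*(-b - 4)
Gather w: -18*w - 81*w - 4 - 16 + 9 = -99*w - 11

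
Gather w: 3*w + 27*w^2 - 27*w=27*w^2 - 24*w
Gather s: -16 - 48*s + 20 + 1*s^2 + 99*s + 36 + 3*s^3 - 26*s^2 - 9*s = 3*s^3 - 25*s^2 + 42*s + 40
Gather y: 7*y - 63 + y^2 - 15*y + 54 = y^2 - 8*y - 9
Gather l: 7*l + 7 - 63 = 7*l - 56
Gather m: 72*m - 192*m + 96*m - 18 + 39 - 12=9 - 24*m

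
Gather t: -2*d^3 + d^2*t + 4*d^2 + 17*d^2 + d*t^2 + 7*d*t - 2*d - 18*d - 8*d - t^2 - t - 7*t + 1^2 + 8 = -2*d^3 + 21*d^2 - 28*d + t^2*(d - 1) + t*(d^2 + 7*d - 8) + 9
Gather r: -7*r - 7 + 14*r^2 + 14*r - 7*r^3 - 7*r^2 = -7*r^3 + 7*r^2 + 7*r - 7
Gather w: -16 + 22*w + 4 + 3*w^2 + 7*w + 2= 3*w^2 + 29*w - 10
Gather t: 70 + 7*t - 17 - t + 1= 6*t + 54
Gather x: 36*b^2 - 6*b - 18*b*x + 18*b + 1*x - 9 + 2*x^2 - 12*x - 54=36*b^2 + 12*b + 2*x^2 + x*(-18*b - 11) - 63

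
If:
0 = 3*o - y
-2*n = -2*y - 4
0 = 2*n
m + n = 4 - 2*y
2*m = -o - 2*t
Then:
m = 8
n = 0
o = -2/3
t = -23/3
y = -2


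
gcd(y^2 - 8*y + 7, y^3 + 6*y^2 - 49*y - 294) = y - 7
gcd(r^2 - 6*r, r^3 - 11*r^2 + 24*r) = r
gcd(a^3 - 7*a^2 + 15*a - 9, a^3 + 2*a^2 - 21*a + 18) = a^2 - 4*a + 3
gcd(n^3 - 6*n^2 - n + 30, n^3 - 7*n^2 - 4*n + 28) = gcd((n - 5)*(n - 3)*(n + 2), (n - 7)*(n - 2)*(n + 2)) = n + 2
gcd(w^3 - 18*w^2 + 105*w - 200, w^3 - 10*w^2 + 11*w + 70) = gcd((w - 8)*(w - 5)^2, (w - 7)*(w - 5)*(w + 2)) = w - 5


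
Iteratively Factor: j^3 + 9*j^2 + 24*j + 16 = (j + 4)*(j^2 + 5*j + 4) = (j + 4)^2*(j + 1)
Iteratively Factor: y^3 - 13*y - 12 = (y - 4)*(y^2 + 4*y + 3) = (y - 4)*(y + 1)*(y + 3)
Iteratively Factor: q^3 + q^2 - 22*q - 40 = (q + 4)*(q^2 - 3*q - 10) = (q - 5)*(q + 4)*(q + 2)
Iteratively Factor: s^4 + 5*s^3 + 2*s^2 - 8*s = (s)*(s^3 + 5*s^2 + 2*s - 8) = s*(s - 1)*(s^2 + 6*s + 8) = s*(s - 1)*(s + 2)*(s + 4)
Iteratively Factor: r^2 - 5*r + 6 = (r - 3)*(r - 2)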